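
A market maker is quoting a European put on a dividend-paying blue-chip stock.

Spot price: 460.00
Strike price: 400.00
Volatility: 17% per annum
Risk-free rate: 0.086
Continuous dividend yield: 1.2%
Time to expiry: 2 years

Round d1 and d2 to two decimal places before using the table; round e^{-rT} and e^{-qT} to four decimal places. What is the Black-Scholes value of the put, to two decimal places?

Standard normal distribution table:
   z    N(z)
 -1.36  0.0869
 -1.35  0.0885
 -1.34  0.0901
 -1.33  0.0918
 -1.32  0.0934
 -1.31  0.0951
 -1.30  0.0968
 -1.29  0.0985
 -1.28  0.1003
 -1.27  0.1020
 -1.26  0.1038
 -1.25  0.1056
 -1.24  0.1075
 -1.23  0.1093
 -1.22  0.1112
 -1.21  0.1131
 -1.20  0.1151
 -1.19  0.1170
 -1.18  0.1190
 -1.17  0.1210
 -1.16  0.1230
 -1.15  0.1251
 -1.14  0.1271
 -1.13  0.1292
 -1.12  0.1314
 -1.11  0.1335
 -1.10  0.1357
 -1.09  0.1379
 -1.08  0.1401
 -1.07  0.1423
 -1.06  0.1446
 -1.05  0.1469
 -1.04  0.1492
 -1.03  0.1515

T = 2;  σ√T = 0.2404
d₁ = [ln(460/400) + (0.086 − 0.012 + 0.17²/2)·2] / 0.2404 = [0.1398 + 0.1769] / 0.2404 = 1.3171 ≈ 1.32
d₂ = d₁ − σ√T = 1.3171 − 0.2404 = 1.0767 ≈ 1.08
exp(−qT) = exp(−0.012·2) = 0.9763;  exp(−rT) = exp(−0.086·2) = 0.8420
P = 400·0.8420·N(-1.08) − 460·0.9763·N(-1.32) = 400·0.8420·0.1401 − 460·0.9763·0.0934 = 47.1857 − 41.9458 = 5.2399

5.24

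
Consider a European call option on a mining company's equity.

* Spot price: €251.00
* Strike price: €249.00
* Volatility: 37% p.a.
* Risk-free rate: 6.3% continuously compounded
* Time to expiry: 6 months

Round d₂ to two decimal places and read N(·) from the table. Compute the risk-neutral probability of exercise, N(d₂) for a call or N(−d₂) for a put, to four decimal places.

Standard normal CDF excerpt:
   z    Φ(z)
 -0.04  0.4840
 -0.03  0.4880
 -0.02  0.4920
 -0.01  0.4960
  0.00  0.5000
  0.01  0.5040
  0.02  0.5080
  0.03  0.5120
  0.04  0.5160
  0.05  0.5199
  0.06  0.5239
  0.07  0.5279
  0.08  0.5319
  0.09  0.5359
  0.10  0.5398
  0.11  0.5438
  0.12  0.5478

0.5080

σ√T = 0.37 × 0.7071 = 0.2616
d₁ = [ln(251/249) + (0.063 + ½·0.37²)·0.5] / (σ√T) = (0.0080 + 0.0657) / 0.2616 = 0.2818 → 0.28
d₂ = 0.2818 − 0.2616 = 0.0202 → 0.02
Pr(exercise) under Q = N(d₂) = 0.5080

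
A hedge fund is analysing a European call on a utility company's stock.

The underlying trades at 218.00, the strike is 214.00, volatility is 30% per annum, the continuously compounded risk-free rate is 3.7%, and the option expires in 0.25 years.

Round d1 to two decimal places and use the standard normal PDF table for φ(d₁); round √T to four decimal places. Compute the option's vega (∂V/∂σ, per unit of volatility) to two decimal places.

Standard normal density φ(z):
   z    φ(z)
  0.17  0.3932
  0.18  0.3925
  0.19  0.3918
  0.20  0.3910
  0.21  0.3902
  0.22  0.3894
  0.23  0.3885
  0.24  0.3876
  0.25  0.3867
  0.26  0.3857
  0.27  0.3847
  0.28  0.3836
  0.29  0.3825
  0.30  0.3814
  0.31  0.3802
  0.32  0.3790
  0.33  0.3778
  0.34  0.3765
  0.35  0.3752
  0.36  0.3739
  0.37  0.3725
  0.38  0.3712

σ√T = 0.3 × 0.5000 = 0.1500
ln(S/K) + (r + σ²/2)T = ln(218/214) + (0.037 + 0.3²/2)·0.25 = 0.0185 + 0.0205 = 0.0390
d₁ = 0.0390 / 0.1500 = 0.2601 ≈ 0.26
√T = √0.25 = 0.5000
φ(d₁) = φ(0.26) = 0.3857
vega = S·φ(d₁)·√T = 218·0.3857·0.5000 = 42.0413

42.04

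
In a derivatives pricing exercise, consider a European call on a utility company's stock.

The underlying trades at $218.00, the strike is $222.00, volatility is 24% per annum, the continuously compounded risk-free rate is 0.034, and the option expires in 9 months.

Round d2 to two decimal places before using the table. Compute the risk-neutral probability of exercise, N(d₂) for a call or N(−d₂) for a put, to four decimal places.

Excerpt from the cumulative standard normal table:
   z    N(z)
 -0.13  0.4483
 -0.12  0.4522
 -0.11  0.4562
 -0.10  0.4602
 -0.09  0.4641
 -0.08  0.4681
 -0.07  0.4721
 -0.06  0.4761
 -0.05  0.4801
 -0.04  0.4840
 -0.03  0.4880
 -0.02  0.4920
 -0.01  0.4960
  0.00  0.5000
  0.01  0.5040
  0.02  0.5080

σ√T = 0.24·√0.75 = 0.2078
d₁ = [ln(218/222) + (0.034 + 0.24²/2)·0.75] / 0.2078 = [-0.0182 + 0.0471] / 0.2078 = 0.1391 → 0.14
d₂ = d₁ − σ√T = 0.1391 − 0.2078 = -0.0687 → -0.07
Pr(exercise) under Q = N(d₂) = 0.4721

0.4721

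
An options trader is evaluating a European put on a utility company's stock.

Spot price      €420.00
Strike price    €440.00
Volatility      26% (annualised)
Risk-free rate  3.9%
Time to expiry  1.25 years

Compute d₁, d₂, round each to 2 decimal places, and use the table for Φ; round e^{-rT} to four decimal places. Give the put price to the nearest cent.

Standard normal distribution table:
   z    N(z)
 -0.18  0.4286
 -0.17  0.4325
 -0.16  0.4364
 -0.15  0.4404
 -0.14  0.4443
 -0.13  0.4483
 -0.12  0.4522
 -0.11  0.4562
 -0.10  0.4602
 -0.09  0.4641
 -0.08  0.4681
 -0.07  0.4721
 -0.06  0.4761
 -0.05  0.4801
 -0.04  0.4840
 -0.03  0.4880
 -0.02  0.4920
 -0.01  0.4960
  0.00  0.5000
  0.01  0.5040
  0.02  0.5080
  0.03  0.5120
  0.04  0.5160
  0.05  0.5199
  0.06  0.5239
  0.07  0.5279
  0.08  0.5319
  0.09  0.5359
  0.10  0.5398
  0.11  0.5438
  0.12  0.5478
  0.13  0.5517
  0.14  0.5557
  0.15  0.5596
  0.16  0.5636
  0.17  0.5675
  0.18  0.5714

T = 1.25;  σ√T = 0.2907
d₁ = [ln(420/440) + (0.039 + ½·0.26²)·1.25] / (σ√T) = (-0.0465 + 0.0910) / 0.2907 = 0.1530 which rounds to 0.15
d₂ = 0.1530 − 0.2907 = -0.1377 which rounds to -0.14
e^(−rT) = e^(−0.039·1.25) = 0.9524
N(−d₂) = N(0.14) = 0.5557;  N(−d₁) = N(-0.15) = 0.4404
P = 440·0.9524·0.5557 − 420·0.4404 = 232.8694 − 184.9680 = 47.9014

€47.90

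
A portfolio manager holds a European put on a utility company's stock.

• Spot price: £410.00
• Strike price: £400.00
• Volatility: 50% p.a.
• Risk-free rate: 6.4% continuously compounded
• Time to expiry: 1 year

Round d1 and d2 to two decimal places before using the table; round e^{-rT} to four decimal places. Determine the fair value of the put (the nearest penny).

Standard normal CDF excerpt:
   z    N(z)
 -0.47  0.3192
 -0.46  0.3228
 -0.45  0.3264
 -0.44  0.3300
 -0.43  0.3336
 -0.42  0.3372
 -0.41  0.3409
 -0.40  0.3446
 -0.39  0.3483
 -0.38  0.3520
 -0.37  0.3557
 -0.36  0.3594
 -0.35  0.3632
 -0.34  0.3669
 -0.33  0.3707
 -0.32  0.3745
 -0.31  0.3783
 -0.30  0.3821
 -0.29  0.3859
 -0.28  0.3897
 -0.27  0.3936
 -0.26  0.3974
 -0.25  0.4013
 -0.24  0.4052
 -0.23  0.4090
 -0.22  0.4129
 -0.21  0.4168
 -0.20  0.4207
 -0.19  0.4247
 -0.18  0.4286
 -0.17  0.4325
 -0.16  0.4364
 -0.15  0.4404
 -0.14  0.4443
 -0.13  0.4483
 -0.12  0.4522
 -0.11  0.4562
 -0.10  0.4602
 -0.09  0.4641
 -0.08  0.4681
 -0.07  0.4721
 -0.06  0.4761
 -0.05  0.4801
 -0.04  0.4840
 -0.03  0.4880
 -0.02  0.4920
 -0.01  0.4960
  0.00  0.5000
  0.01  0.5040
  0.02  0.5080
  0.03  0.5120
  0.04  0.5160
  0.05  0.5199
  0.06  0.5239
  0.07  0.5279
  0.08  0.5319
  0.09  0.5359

£61.29

T = 1;  σ√T = 0.5000
d₁ = [ln(410/400) + (0.064 + 0.5²/2)·1] / 0.5000 = [0.0247 + 0.1890] / 0.5000 = 0.4274 ≈ 0.43
d₂ = d₁ − σ√T = 0.4274 − 0.5000 = -0.0726 ≈ -0.07
exp(−rT) = exp(−0.064·1) = 0.9380
N(−d₂) = N(0.07) = 0.5279;  N(−d₁) = N(-0.43) = 0.3336
P = 400·0.9380·0.5279 − 410·0.3336 = 198.0681 − 136.7760 = 61.2921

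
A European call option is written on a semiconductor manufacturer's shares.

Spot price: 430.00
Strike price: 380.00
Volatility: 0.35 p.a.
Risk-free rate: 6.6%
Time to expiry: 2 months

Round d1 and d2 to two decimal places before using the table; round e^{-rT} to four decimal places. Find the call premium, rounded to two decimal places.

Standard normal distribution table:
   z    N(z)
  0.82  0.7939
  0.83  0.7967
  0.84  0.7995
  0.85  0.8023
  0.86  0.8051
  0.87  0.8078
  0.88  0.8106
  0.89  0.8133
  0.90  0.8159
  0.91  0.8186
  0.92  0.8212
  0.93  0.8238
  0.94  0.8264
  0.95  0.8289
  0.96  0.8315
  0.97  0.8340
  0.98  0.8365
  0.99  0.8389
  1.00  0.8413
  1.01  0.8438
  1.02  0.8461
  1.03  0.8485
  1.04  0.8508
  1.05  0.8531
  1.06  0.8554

T = 0.1667;  σ√T = 0.1429
ln(S/K) + (r + σ²/2)T = ln(430/380) + (0.066 + 0.35²/2)·0.1667 = 0.1236 + 0.0212 = 0.1448
d₁ = 0.1448 / 0.1429 = 1.0135 → 1.01
d₂ = d₁ − σ√T = 1.0135 − 0.1429 = 0.8707 → 0.87
exp(−rT) = exp(−0.066·0.1667) = 0.9891
C = 430·N(1.01) − 380·0.9891·N(0.87) = 430·0.8438 − 380·0.9891·0.8078 = 362.8340 − 303.6181 = 59.2159

59.22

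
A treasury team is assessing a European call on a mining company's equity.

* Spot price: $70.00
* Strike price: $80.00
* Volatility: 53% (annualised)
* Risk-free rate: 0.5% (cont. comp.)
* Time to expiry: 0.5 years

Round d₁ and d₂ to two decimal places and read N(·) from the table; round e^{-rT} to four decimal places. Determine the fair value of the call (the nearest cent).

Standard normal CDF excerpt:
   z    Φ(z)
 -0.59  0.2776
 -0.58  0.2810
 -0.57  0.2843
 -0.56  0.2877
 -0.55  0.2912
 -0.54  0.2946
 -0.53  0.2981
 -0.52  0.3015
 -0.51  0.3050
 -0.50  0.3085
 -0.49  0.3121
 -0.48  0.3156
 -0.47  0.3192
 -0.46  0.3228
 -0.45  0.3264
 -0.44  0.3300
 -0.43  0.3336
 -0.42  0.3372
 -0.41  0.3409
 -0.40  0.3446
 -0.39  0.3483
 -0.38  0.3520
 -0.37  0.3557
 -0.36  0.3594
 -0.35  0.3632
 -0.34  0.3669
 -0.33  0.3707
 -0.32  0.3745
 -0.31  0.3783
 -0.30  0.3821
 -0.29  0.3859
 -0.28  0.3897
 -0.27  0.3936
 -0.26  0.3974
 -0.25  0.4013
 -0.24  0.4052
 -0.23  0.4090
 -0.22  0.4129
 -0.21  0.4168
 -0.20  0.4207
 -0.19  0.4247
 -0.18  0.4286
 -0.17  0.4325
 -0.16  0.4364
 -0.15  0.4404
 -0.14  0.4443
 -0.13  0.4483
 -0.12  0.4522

σ√T = 0.53 × 0.7071 = 0.3748
ln(S/K) + (r + σ²/2)T = ln(70/80) + (0.005 + 0.53²/2)·0.5 = -0.1335 + 0.0727 = -0.0608
d₁ = -0.0608 / 0.3748 = -0.1623 which rounds to -0.16
d₂ = d₁ − σ√T = -0.1623 − 0.3748 = -0.5370 which rounds to -0.54
e^(−rT) = e^(−0.005·0.5) = 0.9975
N(d₁) = N(-0.16) = 0.4364;  N(d₂) = N(-0.54) = 0.2946
C = 70·0.4364 − 80·0.9975·0.2946 = 30.5480 − 23.5091 = 7.0389

$7.04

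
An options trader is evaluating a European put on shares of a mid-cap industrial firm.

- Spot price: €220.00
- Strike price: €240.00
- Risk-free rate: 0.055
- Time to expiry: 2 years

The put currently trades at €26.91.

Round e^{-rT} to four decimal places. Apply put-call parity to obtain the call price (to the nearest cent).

exp(−rT) = exp(−0.055·2) = 0.8958
Put-call parity: C − P = S − K·e^(−rT) = 220 − 240·0.8958 = 220 − 214.9920 = 5.0080
C = P + (C − P) = 26.91 + (5.0080) = 31.9180

€31.92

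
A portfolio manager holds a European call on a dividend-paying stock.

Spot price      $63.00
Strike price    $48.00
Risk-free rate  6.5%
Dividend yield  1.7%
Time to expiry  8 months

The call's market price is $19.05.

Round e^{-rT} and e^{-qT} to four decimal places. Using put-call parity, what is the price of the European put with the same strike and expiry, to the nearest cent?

e^(−qT) = e^(−0.017·0.6667) = 0.9887;  e^(−rT) = e^(−0.065·0.6667) = 0.9576
Put-call parity: C − P = S·e^(−qT) − K·e^(−rT) = 63·0.9887 − 48·0.9576 = 62.2881 − 45.9648 = 16.3233
P = C − (C − P) = 19.05 − (16.3233) = 2.7267

$2.73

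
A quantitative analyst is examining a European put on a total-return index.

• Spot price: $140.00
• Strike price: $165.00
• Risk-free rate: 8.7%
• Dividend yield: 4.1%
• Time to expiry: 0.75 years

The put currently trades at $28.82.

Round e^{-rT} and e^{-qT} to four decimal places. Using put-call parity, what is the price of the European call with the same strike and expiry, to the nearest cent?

$10.01

exp(−qT) = exp(−0.041·0.75) = 0.9697;  exp(−rT) = exp(−0.087·0.75) = 0.9368
Put-call parity: C − P = S·e^(−qT) − K·e^(−rT) = 140·0.9697 − 165·0.9368 = 135.7580 − 154.5720 = -18.8140
C = P + (C − P) = 28.82 + (-18.8140) = 10.0060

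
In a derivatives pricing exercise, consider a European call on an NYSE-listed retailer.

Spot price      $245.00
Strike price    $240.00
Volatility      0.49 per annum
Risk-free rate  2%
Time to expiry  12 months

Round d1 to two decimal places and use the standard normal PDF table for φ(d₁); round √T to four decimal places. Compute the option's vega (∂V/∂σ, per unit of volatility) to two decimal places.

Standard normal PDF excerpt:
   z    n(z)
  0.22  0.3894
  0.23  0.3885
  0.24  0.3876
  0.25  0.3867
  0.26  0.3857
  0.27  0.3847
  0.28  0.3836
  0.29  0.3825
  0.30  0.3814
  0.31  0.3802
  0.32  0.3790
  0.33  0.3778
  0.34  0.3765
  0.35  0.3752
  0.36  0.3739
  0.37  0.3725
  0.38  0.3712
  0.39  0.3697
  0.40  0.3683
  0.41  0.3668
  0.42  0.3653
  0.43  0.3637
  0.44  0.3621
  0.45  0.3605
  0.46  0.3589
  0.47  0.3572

92.56

σ√T = 0.49 × 1.0000 = 0.4900
d₁ = [ln(245/240) + (0.02 + 0.49²/2)·1] / 0.4900 = [0.0206 + 0.1400] / 0.4900 = 0.3279 → 0.33
√T = √1 = 1.0000
φ(d₁) = φ(0.33) = 0.3778
vega = S·φ(d₁)·√T = 245·0.3778·1.0000 = 92.5610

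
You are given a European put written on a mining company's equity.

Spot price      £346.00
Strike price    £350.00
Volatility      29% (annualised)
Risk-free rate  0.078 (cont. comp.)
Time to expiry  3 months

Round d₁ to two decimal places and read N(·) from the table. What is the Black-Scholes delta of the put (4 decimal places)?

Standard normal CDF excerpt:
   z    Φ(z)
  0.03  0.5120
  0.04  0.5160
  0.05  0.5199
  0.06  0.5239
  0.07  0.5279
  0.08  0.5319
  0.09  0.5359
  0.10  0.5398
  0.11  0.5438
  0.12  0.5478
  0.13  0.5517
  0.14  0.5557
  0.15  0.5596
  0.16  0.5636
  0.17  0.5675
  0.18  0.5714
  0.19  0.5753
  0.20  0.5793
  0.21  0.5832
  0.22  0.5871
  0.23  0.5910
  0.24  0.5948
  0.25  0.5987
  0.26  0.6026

-0.4483

σ√T = 0.29 × 0.5000 = 0.1450
d₁ = [ln(346/350) + (0.078 + 0.29²/2)·0.25] / 0.1450 = [-0.0115 + 0.0300] / 0.1450 = 0.1277 ⇒ 0.13
N(d₁) = N(0.13) = 0.5517
Δ_put = N(d₁) − 1 = 0.5517 − 1 = -0.4483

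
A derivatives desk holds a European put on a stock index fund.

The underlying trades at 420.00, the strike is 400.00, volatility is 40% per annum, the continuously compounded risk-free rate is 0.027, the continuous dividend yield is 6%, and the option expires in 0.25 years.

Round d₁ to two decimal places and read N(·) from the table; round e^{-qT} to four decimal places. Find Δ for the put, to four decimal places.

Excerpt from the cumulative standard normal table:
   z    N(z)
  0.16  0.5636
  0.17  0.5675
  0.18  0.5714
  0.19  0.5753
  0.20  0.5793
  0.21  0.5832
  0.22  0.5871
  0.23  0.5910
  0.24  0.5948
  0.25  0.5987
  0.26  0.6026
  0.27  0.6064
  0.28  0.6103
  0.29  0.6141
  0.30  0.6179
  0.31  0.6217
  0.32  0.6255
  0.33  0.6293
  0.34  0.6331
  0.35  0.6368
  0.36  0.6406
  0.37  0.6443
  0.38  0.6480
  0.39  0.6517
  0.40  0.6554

-0.3764

σ√T = 0.4 × 0.5000 = 0.2000
ln(S/K) + (r − q + σ²/2)T = ln(420/400) + (0.027 − 0.06 + 0.4²/2)·0.25 = 0.0488 + 0.0118 = 0.0605
d₁ = 0.0605 / 0.2000 = 0.3027 ≈ 0.30
N(d₁) = N(0.30) = 0.6179
Δ_put = e^(−qT)·(N(d₁) − 1) = 0.9851·(0.6179 − 1) = -0.3764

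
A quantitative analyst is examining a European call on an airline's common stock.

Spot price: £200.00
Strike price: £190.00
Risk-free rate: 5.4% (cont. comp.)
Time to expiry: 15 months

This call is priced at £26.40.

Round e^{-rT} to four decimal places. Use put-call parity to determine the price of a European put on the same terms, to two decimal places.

£3.99

exp(−rT) = exp(−0.054·1.25) = 0.9347
Put-call parity: C − P = S − K·e^(−rT) = 200 − 190·0.9347 = 200 − 177.5930 = 22.4070
P = C − (C − P) = 26.40 − (22.4070) = 3.9930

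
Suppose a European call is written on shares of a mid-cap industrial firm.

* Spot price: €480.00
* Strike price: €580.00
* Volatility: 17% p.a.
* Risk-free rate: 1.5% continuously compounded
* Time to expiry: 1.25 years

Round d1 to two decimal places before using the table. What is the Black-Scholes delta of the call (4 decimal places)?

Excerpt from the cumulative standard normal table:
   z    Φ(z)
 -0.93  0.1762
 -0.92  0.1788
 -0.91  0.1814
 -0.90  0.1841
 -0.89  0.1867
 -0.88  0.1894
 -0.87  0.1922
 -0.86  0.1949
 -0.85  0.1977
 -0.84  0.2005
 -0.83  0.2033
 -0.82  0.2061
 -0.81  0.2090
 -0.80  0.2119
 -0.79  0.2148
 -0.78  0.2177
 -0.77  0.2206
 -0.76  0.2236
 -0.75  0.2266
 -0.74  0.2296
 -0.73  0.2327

0.2119

σ√T = 0.17 × 1.1180 = 0.1901
d₁ = [ln(480/580) + (0.015 + 0.17²/2)·1.25] / 0.1901 = [-0.1892 + 0.0368] / 0.1901 = -0.8020 → -0.80
N(d₁) = N(-0.80) = 0.2119
Δ_call = N(d₁) = 0.2119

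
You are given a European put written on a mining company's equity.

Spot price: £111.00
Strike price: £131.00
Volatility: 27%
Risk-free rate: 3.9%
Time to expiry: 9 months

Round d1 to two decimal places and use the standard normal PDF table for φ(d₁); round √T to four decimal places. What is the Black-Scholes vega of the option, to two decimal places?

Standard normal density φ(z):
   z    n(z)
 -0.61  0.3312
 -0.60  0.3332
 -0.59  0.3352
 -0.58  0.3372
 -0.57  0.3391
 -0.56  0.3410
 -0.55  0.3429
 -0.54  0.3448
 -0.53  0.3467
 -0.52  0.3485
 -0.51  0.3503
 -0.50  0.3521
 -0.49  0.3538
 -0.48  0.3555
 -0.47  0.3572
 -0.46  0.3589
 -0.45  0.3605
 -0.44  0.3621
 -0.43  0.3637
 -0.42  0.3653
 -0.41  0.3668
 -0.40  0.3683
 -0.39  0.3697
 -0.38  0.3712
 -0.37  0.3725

34.34

σ√T = 0.27 × 0.8660 = 0.2338
d₁ = [ln(111/131) + (0.039 + 0.27²/2)·0.75] / 0.2338 = [-0.1657 + 0.0566] / 0.2338 = -0.4665 → -0.47
√T = √0.75 = 0.8660
φ(d₁) = φ(-0.47) = 0.3572
vega = S·φ(d₁)·√T = 111·0.3572·0.8660 = 34.3362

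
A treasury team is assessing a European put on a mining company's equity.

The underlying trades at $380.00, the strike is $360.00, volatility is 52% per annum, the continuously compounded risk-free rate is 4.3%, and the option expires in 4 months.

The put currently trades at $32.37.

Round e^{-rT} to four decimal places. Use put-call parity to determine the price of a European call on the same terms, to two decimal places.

$57.48

exp(−rT) = exp(−0.043·0.3333) = 0.9858
Put-call parity: C − P = S − K·e^(−rT) = 380 − 360·0.9858 = 380 − 354.8880 = 25.1120
C = P + (C − P) = 32.37 + (25.1120) = 57.4820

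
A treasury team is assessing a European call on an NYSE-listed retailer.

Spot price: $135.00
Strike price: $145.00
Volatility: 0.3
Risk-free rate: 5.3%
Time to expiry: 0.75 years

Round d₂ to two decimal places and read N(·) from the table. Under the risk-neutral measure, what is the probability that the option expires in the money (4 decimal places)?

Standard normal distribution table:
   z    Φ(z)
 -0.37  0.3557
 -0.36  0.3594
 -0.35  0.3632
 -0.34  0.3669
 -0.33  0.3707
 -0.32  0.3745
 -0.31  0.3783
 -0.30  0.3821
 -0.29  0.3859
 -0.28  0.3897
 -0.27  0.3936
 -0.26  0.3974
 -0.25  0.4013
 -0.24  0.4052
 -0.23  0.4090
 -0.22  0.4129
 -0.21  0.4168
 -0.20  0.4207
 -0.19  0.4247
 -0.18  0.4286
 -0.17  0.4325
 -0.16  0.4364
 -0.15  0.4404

σ√T = 0.3 × 0.8660 = 0.2598
ln(S/K) + (r + σ²/2)T = ln(135/145) + (0.053 + 0.3²/2)·0.75 = -0.0715 + 0.0735 = 0.0020
d₁ = 0.0020 / 0.2598 = 0.0079 ⇒ 0.01
d₂ = d₁ − σ√T = 0.0079 − 0.2598 = -0.2520 ⇒ -0.25
Risk-neutral Pr[S_T > K] = N(d₂) = N(-0.25) = 0.4013

0.4013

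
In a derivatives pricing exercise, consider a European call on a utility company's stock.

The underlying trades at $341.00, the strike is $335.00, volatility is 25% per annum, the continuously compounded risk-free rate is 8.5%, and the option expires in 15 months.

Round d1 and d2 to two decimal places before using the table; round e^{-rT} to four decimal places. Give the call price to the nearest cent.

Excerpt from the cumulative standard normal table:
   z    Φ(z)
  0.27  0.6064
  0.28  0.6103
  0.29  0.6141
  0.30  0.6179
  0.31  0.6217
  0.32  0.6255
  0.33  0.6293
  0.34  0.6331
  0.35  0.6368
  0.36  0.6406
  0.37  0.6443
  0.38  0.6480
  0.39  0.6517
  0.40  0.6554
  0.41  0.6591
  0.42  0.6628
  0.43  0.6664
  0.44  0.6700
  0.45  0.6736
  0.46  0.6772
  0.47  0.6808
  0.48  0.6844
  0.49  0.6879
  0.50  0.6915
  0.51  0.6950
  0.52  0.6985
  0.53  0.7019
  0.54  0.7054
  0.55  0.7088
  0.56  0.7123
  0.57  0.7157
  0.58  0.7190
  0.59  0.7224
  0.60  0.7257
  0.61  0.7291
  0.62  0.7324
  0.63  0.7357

σ√T = 0.25 × 1.1180 = 0.2795
d₁ = [ln(341/335) + (0.085 + 0.25²/2)·1.25] / 0.2795 = [0.0178 + 0.1453] / 0.2795 = 0.5834 ≈ 0.58
d₂ = d₁ − σ√T = 0.5834 − 0.2795 = 0.3039 ≈ 0.30
e^(−rT) = e^(−0.085·1.25) = 0.8992
N(d₁) = N(0.58) = 0.7190;  N(d₂) = N(0.30) = 0.6179
C = 341·0.7190 − 335·0.8992·0.6179 = 245.1790 − 186.1313 = 59.0477

$59.05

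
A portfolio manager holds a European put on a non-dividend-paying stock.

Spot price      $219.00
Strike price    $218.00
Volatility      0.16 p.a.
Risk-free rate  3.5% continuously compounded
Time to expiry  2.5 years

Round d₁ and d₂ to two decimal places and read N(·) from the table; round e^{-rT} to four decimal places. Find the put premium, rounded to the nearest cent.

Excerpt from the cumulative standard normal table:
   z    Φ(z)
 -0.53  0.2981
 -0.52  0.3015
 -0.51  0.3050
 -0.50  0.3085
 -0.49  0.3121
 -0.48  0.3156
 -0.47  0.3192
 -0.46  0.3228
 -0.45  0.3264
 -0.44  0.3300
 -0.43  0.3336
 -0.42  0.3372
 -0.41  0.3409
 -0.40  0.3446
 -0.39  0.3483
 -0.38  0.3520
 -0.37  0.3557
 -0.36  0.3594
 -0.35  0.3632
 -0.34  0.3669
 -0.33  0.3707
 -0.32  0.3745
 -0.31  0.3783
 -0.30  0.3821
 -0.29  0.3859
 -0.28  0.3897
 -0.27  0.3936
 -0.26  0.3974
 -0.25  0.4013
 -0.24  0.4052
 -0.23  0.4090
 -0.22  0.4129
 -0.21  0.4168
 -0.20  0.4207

$12.58

σ√T = 0.16·√2.5 = 0.2530
d₁ = [ln(219/218) + (0.035 + 0.16²/2)·2.5] / 0.2530 = [0.0046 + 0.1195] / 0.2530 = 0.4905 → 0.49
d₂ = d₁ − σ√T = 0.4905 − 0.2530 = 0.2375 → 0.24
e^(−rT) = e^(−0.035·2.5) = 0.9162
N(−d₂) = N(-0.24) = 0.4052;  N(−d₁) = N(-0.49) = 0.3121
P = 218·0.9162·0.4052 − 219·0.3121 = 80.9312 − 68.3499 = 12.5813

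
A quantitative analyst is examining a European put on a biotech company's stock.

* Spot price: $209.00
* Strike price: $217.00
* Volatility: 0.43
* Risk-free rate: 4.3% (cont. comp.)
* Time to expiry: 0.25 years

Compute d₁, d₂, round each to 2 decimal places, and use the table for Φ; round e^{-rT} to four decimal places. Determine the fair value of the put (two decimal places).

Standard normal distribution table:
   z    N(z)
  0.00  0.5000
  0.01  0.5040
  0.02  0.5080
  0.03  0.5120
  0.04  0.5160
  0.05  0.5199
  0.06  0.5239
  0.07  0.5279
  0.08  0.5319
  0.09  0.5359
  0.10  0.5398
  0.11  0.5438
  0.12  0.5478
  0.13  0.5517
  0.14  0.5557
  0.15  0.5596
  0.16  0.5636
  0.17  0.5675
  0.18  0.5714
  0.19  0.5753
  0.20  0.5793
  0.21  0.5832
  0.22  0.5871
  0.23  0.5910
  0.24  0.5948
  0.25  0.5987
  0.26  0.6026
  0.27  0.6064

$20.70

σ√T = 0.43 × 0.5000 = 0.2150
d₁ = [ln(209/217) + (0.043 + ½·0.43²)·0.25] / (σ√T) = (-0.0376 + 0.0339) / 0.2150 = -0.0172 which rounds to -0.02
d₂ = -0.0172 − 0.2150 = -0.2322 which rounds to -0.23
e^(−rT) = e^(−0.043·0.25) = 0.9893
N(−d₂) = N(0.23) = 0.5910;  N(−d₁) = N(0.02) = 0.5080
P = 217·0.9893·0.5910 − 209·0.5080 = 126.8748 − 106.1720 = 20.7028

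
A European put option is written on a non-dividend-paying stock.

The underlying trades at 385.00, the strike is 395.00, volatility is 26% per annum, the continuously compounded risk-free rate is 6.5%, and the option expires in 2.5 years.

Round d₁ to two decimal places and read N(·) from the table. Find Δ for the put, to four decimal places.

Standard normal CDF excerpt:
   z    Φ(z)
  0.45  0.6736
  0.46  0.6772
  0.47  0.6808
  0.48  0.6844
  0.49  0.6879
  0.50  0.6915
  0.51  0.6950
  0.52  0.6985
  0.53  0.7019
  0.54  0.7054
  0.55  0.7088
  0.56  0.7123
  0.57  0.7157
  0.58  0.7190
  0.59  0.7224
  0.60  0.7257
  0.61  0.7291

σ√T = 0.26 × 1.5811 = 0.4111
ln(S/K) + (r + σ²/2)T = ln(385/395) + (0.065 + 0.26²/2)·2.5 = -0.0256 + 0.2470 = 0.2214
d₁ = 0.2214 / 0.4111 = 0.5385 → 0.54
N(d₁) = N(0.54) = 0.7054
Δ_put = N(d₁) − 1 = 0.7054 − 1 = -0.2946

-0.2946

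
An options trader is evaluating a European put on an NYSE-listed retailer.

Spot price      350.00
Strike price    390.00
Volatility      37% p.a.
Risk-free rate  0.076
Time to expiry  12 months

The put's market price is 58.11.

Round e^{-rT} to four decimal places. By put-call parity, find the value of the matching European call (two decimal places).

e^(−rT) = e^(−0.076·1) = 0.9268
Put-call parity: C − P = S − K·e^(−rT) = 350 − 390·0.9268 = 350 − 361.4520 = -11.4520
C = P + (C − P) = 58.11 + (-11.4520) = 46.6580

46.66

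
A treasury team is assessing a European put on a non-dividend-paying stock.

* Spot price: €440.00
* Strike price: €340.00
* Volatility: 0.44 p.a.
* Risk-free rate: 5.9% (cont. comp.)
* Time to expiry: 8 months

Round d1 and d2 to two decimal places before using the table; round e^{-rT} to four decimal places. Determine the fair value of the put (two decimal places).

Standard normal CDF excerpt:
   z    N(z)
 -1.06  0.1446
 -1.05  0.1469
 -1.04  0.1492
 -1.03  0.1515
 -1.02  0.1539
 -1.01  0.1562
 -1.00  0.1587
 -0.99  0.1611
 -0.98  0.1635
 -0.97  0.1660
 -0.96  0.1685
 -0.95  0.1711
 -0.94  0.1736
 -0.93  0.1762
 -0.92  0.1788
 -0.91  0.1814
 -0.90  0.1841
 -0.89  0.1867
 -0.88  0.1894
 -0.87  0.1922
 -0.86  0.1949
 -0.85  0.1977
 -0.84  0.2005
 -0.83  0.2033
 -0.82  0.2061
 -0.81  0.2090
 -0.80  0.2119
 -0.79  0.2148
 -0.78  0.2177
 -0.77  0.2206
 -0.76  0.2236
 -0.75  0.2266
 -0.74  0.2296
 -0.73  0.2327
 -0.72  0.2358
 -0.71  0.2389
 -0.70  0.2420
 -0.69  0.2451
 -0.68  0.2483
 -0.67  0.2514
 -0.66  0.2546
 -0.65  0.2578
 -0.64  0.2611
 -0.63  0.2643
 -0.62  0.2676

€15.54

σ√T = 0.44·√0.6667 = 0.3593
d₁ = [ln(440/340) + (0.059 + 0.44²/2)·0.6667] / 0.3593 = [0.2578 + 0.1039] / 0.3593 = 1.0068 ≈ 1.01
d₂ = d₁ − σ√T = 1.0068 − 0.3593 = 0.6475 ≈ 0.65
exp(−rT) = exp(−0.059·0.6667) = 0.9614
N(−d₂) = N(-0.65) = 0.2578;  N(−d₁) = N(-1.01) = 0.1562
P = 340·0.9614·0.2578 − 440·0.1562 = 84.2686 − 68.7280 = 15.5406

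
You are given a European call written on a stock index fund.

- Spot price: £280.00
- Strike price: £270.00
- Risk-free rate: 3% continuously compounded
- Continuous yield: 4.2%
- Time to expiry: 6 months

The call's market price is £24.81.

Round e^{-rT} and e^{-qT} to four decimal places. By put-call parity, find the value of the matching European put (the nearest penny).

exp(−qT) = exp(−0.042·0.5) = 0.9792;  exp(−rT) = exp(−0.03·0.5) = 0.9851
Put-call parity: C − P = S·e^(−qT) − K·e^(−rT) = 280·0.9792 − 270·0.9851 = 274.1760 − 265.9770 = 8.1990
P = C − (C − P) = 24.81 − (8.1990) = 16.6110

£16.61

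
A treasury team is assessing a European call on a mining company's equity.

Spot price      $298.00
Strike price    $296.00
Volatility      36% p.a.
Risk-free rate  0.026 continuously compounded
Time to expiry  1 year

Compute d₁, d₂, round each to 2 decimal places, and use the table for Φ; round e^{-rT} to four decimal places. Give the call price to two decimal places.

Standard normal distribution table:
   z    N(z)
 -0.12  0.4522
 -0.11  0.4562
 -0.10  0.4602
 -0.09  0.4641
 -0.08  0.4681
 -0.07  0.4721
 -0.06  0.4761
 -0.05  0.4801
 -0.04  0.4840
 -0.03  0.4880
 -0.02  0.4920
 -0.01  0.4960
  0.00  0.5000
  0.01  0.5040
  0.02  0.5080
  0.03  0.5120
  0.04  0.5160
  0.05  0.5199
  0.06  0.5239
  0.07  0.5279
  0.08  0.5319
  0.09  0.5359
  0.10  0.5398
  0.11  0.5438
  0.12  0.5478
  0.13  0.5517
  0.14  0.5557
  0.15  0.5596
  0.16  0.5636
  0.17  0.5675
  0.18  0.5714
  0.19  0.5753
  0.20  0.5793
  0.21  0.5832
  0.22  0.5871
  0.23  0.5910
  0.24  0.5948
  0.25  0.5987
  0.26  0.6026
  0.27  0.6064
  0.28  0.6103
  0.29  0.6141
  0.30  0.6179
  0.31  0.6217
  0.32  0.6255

$46.86

σ√T = 0.36·√1 = 0.3600
ln(S/K) + (r + σ²/2)T = ln(298/296) + (0.026 + 0.36²/2)·1 = 0.0067 + 0.0908 = 0.0975
d₁ = 0.0975 / 0.3600 = 0.2709 ⇒ 0.27
d₂ = d₁ − σ√T = 0.2709 − 0.3600 = -0.0891 ⇒ -0.09
e^(−rT) = e^(−0.026·1) = 0.9743
C = 298·N(0.27) − 296·0.9743·N(-0.09) = 298·0.6064 − 296·0.9743·0.4641 = 180.7072 − 133.8431 = 46.8641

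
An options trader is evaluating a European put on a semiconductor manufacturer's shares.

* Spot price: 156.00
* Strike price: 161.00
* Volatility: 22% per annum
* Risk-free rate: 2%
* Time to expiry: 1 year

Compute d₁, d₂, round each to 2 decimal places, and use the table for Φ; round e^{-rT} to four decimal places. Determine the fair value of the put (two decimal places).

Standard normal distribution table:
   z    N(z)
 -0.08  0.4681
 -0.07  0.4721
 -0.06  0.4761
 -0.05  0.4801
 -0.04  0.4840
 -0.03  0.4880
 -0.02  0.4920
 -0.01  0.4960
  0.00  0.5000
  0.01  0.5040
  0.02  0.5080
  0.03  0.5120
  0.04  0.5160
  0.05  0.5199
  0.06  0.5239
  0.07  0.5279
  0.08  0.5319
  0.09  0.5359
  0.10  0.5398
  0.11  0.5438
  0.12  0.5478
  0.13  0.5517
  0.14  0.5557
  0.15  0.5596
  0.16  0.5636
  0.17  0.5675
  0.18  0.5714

14.67

σ√T = 0.22 × 1.0000 = 0.2200
d₁ = [ln(156/161) + (0.02 + ½·0.22²)·1] / (σ√T) = (-0.0315 + 0.0442) / 0.2200 = 0.0575 which rounds to 0.06
d₂ = 0.0575 − 0.2200 = -0.1625 which rounds to -0.16
e^(−rT) = e^(−0.02·1) = 0.9802
P = 161·0.9802·N(0.16) − 156·N(-0.06) = 161·0.9802·0.5636 − 156·0.4761 = 88.9430 − 74.2716 = 14.6714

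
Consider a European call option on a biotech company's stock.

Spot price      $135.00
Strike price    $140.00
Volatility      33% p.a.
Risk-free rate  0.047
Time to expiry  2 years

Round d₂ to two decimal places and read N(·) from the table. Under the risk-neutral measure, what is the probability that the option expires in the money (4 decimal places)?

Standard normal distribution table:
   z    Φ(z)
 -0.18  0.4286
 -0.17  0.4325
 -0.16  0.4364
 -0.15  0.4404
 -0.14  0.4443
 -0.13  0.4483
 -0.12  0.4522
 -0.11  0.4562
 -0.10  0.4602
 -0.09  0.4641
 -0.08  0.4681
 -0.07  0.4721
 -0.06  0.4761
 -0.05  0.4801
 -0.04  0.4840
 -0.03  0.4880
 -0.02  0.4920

σ√T = 0.33 × 1.4142 = 0.4667
d₁ = [ln(135/140) + (0.047 + 0.33²/2)·2] / 0.4667 = [-0.0364 + 0.2029] / 0.4667 = 0.3568 → 0.36
d₂ = d₁ − σ√T = 0.3568 − 0.4667 = -0.1099 → -0.11
Risk-neutral Pr[S_T > K] = N(d₂) = N(-0.11) = 0.4562

0.4562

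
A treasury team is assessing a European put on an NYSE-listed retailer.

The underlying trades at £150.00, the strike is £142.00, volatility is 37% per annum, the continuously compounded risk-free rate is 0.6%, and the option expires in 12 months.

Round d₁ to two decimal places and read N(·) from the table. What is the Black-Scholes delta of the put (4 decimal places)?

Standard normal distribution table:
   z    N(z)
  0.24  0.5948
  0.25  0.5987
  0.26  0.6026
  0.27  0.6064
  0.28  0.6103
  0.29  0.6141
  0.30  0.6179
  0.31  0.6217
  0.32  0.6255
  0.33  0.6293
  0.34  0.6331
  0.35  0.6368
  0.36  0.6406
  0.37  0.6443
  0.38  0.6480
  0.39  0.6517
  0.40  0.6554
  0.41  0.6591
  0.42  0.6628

T = 1;  σ√T = 0.3700
d₁ = [ln(150/142) + (0.006 + ½·0.37²)·1] / (σ√T) = (0.0548 + 0.0745) / 0.3700 = 0.3493 → 0.35
N(d₁) = N(0.35) = 0.6368
Δ_put = N(d₁) − 1 = 0.6368 − 1 = -0.3632

-0.3632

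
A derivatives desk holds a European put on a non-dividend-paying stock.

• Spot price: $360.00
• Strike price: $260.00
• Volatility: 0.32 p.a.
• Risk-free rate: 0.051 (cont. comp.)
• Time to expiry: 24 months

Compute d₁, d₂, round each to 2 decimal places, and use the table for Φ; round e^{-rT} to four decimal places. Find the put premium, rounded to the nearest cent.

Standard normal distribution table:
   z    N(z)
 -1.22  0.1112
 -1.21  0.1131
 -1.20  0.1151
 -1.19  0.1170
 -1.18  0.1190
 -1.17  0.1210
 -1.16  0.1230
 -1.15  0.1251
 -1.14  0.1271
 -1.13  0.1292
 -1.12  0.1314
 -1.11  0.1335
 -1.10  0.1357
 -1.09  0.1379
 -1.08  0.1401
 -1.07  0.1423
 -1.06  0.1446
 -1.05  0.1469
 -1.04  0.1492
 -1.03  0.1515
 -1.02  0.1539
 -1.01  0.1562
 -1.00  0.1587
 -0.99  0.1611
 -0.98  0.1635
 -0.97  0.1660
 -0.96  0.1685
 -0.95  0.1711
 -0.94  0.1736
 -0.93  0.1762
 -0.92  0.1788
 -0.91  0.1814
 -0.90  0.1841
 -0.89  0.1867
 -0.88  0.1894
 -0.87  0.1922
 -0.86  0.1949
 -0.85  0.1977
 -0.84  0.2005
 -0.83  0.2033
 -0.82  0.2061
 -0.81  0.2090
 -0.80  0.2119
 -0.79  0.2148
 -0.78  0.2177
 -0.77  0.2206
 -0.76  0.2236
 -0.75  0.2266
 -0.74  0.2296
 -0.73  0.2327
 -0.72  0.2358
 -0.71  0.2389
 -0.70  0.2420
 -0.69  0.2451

$11.80

σ√T = 0.32·√2 = 0.4525
d₁ = [ln(360/260) + (0.051 + 0.32²/2)·2] / 0.4525 = [0.3254 + 0.2044] / 0.4525 = 1.1708 ≈ 1.17
d₂ = d₁ − σ√T = 1.1708 − 0.4525 = 0.7182 ≈ 0.72
exp(−rT) = exp(−0.051·2) = 0.9030
N(−d₂) = N(-0.72) = 0.2358;  N(−d₁) = N(-1.17) = 0.1210
P = 260·0.9030·0.2358 − 360·0.1210 = 55.3611 − 43.5600 = 11.8011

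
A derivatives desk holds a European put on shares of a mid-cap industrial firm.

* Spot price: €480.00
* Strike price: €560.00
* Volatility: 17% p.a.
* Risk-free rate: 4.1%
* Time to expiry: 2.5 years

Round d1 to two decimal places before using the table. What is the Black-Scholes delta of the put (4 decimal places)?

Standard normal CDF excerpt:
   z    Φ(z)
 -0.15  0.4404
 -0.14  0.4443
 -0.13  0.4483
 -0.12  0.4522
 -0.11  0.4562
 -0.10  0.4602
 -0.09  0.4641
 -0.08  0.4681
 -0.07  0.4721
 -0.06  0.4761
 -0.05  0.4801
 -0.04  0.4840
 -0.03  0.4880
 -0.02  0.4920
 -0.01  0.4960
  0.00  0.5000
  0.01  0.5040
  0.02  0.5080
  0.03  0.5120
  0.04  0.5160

σ√T = 0.17 × 1.5811 = 0.2688
d₁ = [ln(480/560) + (0.041 + 0.17²/2)·2.5] / 0.2688 = [-0.1542 + 0.1386] / 0.2688 = -0.0578 → -0.06
N(d₁) = N(-0.06) = 0.4761
Δ_put = N(d₁) − 1 = 0.4761 − 1 = -0.5239

-0.5239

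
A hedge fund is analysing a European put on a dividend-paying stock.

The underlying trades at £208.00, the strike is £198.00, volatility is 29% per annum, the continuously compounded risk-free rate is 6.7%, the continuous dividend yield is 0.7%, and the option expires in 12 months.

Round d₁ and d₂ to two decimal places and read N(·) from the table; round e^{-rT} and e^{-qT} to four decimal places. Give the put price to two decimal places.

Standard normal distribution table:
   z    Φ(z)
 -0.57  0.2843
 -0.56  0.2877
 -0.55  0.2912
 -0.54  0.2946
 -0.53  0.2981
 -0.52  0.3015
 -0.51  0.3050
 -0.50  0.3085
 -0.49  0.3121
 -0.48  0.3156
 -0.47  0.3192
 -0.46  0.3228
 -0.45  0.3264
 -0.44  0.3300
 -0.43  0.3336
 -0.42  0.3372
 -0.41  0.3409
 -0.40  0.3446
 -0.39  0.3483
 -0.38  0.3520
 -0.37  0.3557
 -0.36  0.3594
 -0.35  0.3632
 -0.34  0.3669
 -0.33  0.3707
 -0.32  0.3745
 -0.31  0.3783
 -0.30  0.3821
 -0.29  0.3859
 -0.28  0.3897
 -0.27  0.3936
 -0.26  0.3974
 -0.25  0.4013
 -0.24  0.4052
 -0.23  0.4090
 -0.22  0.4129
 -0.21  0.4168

T = 1;  σ√T = 0.2900
d₁ = [ln(208/198) + (0.067 − 0.007 + ½·0.29²)·1] / (σ√T) = (0.0493 + 0.1021) / 0.2900 = 0.5218 which rounds to 0.52
d₂ = 0.5218 − 0.2900 = 0.2318 which rounds to 0.23
e^(−qT) = e^(−0.007·1) = 0.9930;  e^(−rT) = e^(−0.067·1) = 0.9352
P = 198·0.9352·N(-0.23) − 208·0.9930·N(-0.52) = 198·0.9352·0.4090 − 208·0.9930·0.3015 = 75.7344 − 62.2730 = 13.4614

£13.46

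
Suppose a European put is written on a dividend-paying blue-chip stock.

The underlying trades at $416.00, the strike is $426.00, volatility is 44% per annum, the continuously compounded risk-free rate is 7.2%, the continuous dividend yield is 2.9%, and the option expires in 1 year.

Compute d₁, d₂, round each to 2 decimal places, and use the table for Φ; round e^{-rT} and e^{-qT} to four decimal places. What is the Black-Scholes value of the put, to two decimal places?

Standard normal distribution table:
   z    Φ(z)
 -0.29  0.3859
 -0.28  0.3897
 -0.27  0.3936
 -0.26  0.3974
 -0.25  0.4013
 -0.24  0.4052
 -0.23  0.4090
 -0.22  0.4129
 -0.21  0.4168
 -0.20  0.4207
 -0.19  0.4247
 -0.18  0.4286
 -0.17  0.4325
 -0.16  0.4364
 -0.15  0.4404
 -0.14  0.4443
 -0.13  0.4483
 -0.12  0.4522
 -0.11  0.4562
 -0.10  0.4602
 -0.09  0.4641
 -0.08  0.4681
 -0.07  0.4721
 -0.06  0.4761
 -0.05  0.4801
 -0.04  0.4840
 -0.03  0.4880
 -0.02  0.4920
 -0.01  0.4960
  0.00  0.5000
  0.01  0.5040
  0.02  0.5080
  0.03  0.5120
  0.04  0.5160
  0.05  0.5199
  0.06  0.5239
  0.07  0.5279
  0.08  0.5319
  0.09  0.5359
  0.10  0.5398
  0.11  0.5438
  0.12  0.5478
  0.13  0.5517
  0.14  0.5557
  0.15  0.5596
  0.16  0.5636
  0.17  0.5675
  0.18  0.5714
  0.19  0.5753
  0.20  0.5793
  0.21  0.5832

$65.91

σ√T = 0.44·√1 = 0.4400
d₁ = [ln(416/426) + (0.072 − 0.029 + 0.44²/2)·1] / 0.4400 = [-0.0238 + 0.1398] / 0.4400 = 0.2637 which rounds to 0.26
d₂ = d₁ − σ√T = 0.2637 − 0.4400 = -0.1763 which rounds to -0.18
e^(−qT) = e^(−0.029·1) = 0.9714;  e^(−rT) = e^(−0.072·1) = 0.9305
N(−d₂) = N(0.18) = 0.5714;  N(−d₁) = N(-0.26) = 0.3974
P = 426·0.9305·0.5714 − 416·0.9714·0.3974 = 226.4990 − 160.5903 = 65.9087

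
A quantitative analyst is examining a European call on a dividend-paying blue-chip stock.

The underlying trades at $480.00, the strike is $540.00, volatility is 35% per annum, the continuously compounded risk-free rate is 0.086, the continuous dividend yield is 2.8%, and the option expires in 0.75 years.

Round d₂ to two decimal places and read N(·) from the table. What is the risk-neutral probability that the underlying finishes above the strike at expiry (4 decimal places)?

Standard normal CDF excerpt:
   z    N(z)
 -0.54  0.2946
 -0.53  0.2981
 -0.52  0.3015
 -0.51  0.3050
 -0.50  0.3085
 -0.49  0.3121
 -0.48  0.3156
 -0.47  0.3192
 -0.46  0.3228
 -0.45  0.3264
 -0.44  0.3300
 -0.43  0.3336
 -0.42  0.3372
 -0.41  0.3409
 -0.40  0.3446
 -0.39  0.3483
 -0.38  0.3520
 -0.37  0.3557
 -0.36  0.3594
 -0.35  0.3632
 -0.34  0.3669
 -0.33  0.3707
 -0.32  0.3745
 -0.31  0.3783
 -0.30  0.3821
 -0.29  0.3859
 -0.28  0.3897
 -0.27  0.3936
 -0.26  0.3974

0.3446

T = 0.75;  σ√T = 0.3031
d₁ = [ln(480/540) + (0.086 − 0.028 + 0.35²/2)·0.75] / 0.3031 = [-0.1178 + 0.0894] / 0.3031 = -0.0935 which rounds to -0.09
d₂ = d₁ − σ√T = -0.0935 − 0.3031 = -0.3966 which rounds to -0.40
Risk-neutral Pr[S_T > K] = N(d₂) = N(-0.40) = 0.3446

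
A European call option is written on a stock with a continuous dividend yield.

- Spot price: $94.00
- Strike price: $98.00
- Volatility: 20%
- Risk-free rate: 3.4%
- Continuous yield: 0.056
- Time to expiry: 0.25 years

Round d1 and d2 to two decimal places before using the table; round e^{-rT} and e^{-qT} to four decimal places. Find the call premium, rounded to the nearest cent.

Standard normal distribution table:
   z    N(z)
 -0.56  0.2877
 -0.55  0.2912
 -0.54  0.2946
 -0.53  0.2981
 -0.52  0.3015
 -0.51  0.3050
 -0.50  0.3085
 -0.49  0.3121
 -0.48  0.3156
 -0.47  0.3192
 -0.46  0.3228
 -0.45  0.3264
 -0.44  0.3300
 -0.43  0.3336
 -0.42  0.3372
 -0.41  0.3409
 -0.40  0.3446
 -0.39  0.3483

σ√T = 0.2 × 0.5000 = 0.1000
d₁ = [ln(94/98) + (0.034 − 0.056 + ½·0.2²)·0.25] / (σ√T) = (-0.0417 − 0.0005) / 0.1000 = -0.4217 which rounds to -0.42
d₂ = -0.4217 − 0.1000 = -0.5217 which rounds to -0.52
e^(−qT) = e^(−0.056·0.25) = 0.9861;  e^(−rT) = e^(−0.034·0.25) = 0.9915
N(d₁) = N(-0.42) = 0.3372;  N(d₂) = N(-0.52) = 0.3015
C = 94·0.9861·0.3372 − 98·0.9915·0.3015 = 31.2562 − 29.2959 = 1.9604

$1.96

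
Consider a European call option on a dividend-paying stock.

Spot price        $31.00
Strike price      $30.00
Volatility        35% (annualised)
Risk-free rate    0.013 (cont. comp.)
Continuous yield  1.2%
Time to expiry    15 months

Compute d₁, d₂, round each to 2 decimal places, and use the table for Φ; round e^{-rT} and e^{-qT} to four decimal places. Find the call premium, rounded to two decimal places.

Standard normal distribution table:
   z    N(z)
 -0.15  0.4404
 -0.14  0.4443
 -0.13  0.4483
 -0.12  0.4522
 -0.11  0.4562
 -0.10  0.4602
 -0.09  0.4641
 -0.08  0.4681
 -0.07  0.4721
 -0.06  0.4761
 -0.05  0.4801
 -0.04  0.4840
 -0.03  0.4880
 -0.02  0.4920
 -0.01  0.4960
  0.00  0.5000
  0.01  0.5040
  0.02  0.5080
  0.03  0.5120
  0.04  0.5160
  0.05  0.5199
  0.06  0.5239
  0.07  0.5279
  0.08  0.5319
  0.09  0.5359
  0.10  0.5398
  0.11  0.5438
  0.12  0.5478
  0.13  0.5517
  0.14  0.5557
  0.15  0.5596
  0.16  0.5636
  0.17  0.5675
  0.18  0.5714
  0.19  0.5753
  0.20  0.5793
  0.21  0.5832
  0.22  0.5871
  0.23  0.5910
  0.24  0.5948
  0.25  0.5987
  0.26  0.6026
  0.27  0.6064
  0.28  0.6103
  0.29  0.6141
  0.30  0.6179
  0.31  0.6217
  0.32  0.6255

$5.17

σ√T = 0.35 × 1.1180 = 0.3913
d₁ = [ln(31/30) + (0.013 − 0.012 + ½·0.35²)·1.25] / (σ√T) = (0.0328 + 0.0778) / 0.3913 = 0.2826 → 0.28
d₂ = 0.2826 − 0.3913 = -0.1087 → -0.11
exp(−qT) = exp(−0.012·1.25) = 0.9851;  exp(−rT) = exp(−0.013·1.25) = 0.9839
N(d₁) = N(0.28) = 0.6103;  N(d₂) = N(-0.11) = 0.4562
C = 31·0.9851·0.6103 − 30·0.9839·0.4562 = 18.6374 − 13.4657 = 5.1717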